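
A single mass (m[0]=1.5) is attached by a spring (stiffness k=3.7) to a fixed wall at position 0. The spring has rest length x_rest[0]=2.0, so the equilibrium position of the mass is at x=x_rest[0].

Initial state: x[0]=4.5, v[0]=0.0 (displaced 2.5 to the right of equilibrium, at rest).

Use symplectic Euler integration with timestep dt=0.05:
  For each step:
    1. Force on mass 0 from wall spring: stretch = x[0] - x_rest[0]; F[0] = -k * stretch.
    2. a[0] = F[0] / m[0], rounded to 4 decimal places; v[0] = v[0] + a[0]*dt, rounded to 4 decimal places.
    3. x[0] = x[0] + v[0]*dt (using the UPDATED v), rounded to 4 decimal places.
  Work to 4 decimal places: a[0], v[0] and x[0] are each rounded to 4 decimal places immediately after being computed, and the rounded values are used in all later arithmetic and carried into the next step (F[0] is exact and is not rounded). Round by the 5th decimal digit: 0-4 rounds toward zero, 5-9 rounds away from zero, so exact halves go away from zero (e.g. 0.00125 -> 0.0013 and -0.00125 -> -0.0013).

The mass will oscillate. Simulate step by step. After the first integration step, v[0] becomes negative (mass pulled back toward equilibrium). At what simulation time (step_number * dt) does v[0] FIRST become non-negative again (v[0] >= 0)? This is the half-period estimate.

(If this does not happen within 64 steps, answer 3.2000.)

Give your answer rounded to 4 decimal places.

Step 0: x=[4.5000] v=[0.0000]
Step 1: x=[4.4846] v=[-0.3083]
Step 2: x=[4.4539] v=[-0.6147]
Step 3: x=[4.4080] v=[-0.9174]
Step 4: x=[4.3473] v=[-1.2144]
Step 5: x=[4.2721] v=[-1.5039]
Step 6: x=[4.1829] v=[-1.7841]
Step 7: x=[4.0802] v=[-2.0533]
Step 8: x=[3.9647] v=[-2.3099]
Step 9: x=[3.8371] v=[-2.5522]
Step 10: x=[3.6982] v=[-2.7788]
Step 11: x=[3.5488] v=[-2.9882]
Step 12: x=[3.3898] v=[-3.1792]
Step 13: x=[3.2223] v=[-3.3506]
Step 14: x=[3.0472] v=[-3.5014]
Step 15: x=[2.8657] v=[-3.6306]
Step 16: x=[2.6788] v=[-3.7374]
Step 17: x=[2.4877] v=[-3.8211]
Step 18: x=[2.2936] v=[-3.8813]
Step 19: x=[2.0977] v=[-3.9175]
Step 20: x=[1.9012] v=[-3.9296]
Step 21: x=[1.7053] v=[-3.9174]
Step 22: x=[1.5112] v=[-3.8811]
Step 23: x=[1.3202] v=[-3.8208]
Step 24: x=[1.1334] v=[-3.7370]
Step 25: x=[0.9519] v=[-3.6301]
Step 26: x=[0.7769] v=[-3.5008]
Step 27: x=[0.6094] v=[-3.3500]
Step 28: x=[0.4505] v=[-3.1785]
Step 29: x=[0.3011] v=[-2.9874]
Step 30: x=[0.1622] v=[-2.7779]
Step 31: x=[0.0346] v=[-2.5512]
Step 32: x=[-0.0808] v=[-2.3088]
Step 33: x=[-0.1834] v=[-2.0522]
Step 34: x=[-0.2725] v=[-1.7829]
Step 35: x=[-0.3476] v=[-1.5026]
Step 36: x=[-0.4083] v=[-1.2131]
Step 37: x=[-0.4541] v=[-0.9161]
Step 38: x=[-0.4848] v=[-0.6134]
Step 39: x=[-0.5001] v=[-0.3069]
Step 40: x=[-0.5000] v=[0.0014]
First v>=0 after going negative at step 40, time=2.0000

Answer: 2.0000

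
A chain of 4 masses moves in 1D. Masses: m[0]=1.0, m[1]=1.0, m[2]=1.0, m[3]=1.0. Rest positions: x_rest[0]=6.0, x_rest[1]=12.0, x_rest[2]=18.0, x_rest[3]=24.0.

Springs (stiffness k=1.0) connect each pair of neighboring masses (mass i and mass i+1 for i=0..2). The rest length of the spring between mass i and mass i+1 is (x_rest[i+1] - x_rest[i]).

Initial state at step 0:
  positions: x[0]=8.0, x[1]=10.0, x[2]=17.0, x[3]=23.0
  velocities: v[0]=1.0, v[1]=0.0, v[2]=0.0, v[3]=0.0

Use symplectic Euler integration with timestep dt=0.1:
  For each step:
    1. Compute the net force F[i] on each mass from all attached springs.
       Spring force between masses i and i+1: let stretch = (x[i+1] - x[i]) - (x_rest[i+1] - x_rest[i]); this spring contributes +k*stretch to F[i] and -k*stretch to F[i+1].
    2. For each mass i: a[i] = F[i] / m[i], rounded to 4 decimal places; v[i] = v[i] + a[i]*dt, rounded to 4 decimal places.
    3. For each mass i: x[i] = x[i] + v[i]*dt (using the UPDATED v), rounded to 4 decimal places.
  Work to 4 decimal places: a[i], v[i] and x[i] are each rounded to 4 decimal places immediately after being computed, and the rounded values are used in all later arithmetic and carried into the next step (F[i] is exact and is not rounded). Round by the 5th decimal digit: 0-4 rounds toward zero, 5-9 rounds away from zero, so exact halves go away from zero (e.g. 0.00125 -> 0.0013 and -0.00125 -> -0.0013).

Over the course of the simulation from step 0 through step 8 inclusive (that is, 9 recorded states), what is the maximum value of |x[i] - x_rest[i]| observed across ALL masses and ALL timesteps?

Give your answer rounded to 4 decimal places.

Step 0: x=[8.0000 10.0000 17.0000 23.0000] v=[1.0000 0.0000 0.0000 0.0000]
Step 1: x=[8.0600 10.0500 16.9900 23.0000] v=[0.6000 0.5000 -0.1000 0.0000]
Step 2: x=[8.0799 10.1495 16.9707 22.9999] v=[0.1990 0.9950 -0.1930 -0.0010]
Step 3: x=[8.0605 10.2965 16.9435 22.9995] v=[-0.1940 1.4702 -0.2722 -0.0039]
Step 4: x=[8.0035 10.4876 16.9104 22.9986] v=[-0.5704 1.9113 -0.3313 -0.0095]
Step 5: x=[7.9113 10.7181 16.8739 22.9968] v=[-0.9220 2.3052 -0.3648 -0.0183]
Step 6: x=[7.7872 10.9821 16.8371 22.9937] v=[-1.2413 2.6401 -0.3681 -0.0306]
Step 7: x=[7.6350 11.2727 16.8033 22.9891] v=[-1.5218 2.9061 -0.3379 -0.0463]
Step 8: x=[7.4592 11.5822 16.7761 22.9826] v=[-1.7580 3.0954 -0.2724 -0.0649]
Max displacement = 2.0799

Answer: 2.0799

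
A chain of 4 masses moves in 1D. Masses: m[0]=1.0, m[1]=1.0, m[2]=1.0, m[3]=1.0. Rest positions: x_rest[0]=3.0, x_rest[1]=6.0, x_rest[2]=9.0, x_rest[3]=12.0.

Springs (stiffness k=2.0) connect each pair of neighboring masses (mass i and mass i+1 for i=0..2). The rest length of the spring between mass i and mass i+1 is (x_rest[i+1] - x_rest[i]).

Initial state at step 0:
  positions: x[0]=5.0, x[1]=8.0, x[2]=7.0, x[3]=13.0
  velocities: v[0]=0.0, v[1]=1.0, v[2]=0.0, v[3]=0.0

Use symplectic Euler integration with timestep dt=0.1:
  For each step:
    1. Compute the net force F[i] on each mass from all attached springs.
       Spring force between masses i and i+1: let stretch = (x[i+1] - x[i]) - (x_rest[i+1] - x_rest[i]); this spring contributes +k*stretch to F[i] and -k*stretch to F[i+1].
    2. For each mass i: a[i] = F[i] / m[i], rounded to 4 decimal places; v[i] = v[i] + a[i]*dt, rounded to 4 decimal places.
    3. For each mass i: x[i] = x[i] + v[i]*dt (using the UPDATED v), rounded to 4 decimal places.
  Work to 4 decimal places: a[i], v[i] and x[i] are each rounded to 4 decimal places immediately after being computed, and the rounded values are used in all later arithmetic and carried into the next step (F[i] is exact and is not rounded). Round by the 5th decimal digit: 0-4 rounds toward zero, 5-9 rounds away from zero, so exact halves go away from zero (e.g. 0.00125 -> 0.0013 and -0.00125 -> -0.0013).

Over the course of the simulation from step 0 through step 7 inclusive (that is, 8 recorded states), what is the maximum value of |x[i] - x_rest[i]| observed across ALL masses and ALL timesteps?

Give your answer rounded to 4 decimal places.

Step 0: x=[5.0000 8.0000 7.0000 13.0000] v=[0.0000 1.0000 0.0000 0.0000]
Step 1: x=[5.0000 8.0200 7.1400 12.9400] v=[0.0000 0.2000 1.4000 -0.6000]
Step 2: x=[5.0004 7.9620 7.4136 12.8240] v=[0.0040 -0.5800 2.7360 -1.1600]
Step 3: x=[5.0000 7.8338 7.8064 12.6598] v=[-0.0037 -1.2820 3.9278 -1.6421]
Step 4: x=[4.9963 7.6484 8.2968 12.4585] v=[-0.0369 -1.8542 4.9040 -2.0128]
Step 5: x=[4.9857 7.4229 8.8575 12.2340] v=[-0.1065 -2.2549 5.6067 -2.2451]
Step 6: x=[4.9638 7.1774 9.4570 12.0020] v=[-0.2191 -2.4554 5.9951 -2.3204]
Step 7: x=[4.9262 6.9332 10.0618 11.7791] v=[-0.3764 -2.4422 6.0482 -2.2294]
Max displacement = 2.0200

Answer: 2.0200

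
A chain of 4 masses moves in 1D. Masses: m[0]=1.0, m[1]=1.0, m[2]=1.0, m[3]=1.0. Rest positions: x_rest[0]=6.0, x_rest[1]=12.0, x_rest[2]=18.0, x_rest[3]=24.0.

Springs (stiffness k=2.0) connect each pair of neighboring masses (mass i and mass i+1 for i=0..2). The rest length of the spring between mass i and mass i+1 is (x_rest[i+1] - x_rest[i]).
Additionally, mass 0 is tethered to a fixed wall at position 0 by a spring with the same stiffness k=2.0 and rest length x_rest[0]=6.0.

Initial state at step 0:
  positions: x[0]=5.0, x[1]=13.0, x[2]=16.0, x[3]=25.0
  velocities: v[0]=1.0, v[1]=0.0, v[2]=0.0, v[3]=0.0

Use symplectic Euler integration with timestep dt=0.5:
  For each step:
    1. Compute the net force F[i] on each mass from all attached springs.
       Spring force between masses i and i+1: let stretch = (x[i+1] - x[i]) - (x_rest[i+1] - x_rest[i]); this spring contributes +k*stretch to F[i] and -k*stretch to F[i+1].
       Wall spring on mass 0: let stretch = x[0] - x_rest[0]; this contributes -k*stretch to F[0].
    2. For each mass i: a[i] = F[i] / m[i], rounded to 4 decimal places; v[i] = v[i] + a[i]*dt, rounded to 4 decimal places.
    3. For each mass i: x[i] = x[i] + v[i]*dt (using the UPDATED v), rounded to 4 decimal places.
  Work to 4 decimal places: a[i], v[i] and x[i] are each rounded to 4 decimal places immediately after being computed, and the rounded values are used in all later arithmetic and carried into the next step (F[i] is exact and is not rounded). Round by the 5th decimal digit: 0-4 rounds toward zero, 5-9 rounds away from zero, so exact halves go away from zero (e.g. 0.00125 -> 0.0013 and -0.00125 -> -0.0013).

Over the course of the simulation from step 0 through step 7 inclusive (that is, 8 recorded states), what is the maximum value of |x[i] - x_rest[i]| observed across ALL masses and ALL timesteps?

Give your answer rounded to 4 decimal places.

Answer: 2.6875

Derivation:
Step 0: x=[5.0000 13.0000 16.0000 25.0000] v=[1.0000 0.0000 0.0000 0.0000]
Step 1: x=[7.0000 10.5000 19.0000 23.5000] v=[4.0000 -5.0000 6.0000 -3.0000]
Step 2: x=[7.2500 10.5000 20.0000 22.7500] v=[0.5000 0.0000 2.0000 -1.5000]
Step 3: x=[5.5000 13.6250 17.6250 23.6250] v=[-3.5000 6.2500 -4.7500 1.7500]
Step 4: x=[5.0625 14.6875 16.2500 24.5000] v=[-0.8750 2.1250 -2.7500 1.7500]
Step 5: x=[6.9063 11.7188 18.2188 24.2500] v=[3.6875 -5.9375 3.9375 -0.5000]
Step 6: x=[7.7032 9.5938 19.9532 23.9844] v=[1.5937 -4.2500 3.4687 -0.5312]
Step 7: x=[5.5938 11.7032 18.5235 24.7032] v=[-4.2189 4.2188 -2.8595 1.4376]
Max displacement = 2.6875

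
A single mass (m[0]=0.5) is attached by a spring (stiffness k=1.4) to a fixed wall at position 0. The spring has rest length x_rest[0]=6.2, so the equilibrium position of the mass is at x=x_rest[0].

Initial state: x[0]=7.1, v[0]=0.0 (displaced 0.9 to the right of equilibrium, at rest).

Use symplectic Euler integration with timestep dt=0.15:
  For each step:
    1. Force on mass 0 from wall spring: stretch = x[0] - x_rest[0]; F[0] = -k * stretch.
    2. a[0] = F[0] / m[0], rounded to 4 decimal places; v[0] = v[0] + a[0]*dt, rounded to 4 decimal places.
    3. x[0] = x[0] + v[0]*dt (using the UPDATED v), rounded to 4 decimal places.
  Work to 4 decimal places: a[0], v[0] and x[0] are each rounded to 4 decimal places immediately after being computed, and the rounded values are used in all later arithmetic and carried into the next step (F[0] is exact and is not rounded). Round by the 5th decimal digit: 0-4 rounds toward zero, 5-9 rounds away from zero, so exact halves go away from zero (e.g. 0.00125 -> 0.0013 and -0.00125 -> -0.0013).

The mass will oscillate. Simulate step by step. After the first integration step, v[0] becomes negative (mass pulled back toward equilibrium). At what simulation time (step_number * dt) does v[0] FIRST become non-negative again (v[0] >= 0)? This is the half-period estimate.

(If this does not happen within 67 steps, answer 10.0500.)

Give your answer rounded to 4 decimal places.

Answer: 1.9500

Derivation:
Step 0: x=[7.1000] v=[0.0000]
Step 1: x=[7.0433] v=[-0.3780]
Step 2: x=[6.9335] v=[-0.7322]
Step 3: x=[6.7775] v=[-1.0403]
Step 4: x=[6.5851] v=[-1.2829]
Step 5: x=[6.3684] v=[-1.4446]
Step 6: x=[6.1411] v=[-1.5153]
Step 7: x=[5.9175] v=[-1.4906]
Step 8: x=[5.7117] v=[-1.3720]
Step 9: x=[5.5367] v=[-1.1669]
Step 10: x=[5.4035] v=[-0.8883]
Step 11: x=[5.3204] v=[-0.5538]
Step 12: x=[5.2927] v=[-0.1844]
Step 13: x=[5.3222] v=[0.1967]
First v>=0 after going negative at step 13, time=1.9500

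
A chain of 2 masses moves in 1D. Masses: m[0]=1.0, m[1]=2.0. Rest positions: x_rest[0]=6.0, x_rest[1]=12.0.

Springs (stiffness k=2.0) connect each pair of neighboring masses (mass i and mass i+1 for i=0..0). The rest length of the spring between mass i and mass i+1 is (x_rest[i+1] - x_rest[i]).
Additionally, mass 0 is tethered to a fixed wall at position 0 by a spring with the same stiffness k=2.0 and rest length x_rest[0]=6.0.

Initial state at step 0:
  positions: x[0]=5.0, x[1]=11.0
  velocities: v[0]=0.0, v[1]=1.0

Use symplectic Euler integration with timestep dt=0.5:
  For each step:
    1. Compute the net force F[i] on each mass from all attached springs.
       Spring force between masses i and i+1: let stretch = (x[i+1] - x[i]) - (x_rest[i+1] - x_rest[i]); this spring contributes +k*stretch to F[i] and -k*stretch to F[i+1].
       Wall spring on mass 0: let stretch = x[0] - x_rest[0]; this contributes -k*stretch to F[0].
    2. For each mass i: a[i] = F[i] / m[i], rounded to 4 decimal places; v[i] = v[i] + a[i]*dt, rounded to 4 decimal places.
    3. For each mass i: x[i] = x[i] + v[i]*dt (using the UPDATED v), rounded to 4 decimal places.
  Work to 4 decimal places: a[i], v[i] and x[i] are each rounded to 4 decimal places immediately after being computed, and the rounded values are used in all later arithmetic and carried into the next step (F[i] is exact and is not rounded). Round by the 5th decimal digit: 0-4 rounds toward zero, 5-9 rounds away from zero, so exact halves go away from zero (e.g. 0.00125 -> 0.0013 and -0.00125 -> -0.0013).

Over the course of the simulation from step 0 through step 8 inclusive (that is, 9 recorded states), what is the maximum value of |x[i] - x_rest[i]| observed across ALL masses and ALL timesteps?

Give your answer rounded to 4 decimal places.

Step 0: x=[5.0000 11.0000] v=[0.0000 1.0000]
Step 1: x=[5.5000 11.5000] v=[1.0000 1.0000]
Step 2: x=[6.2500 12.0000] v=[1.5000 1.0000]
Step 3: x=[6.7500 12.5625] v=[1.0000 1.1250]
Step 4: x=[6.7813 13.1719] v=[0.0625 1.2188]
Step 5: x=[6.6172 13.6837] v=[-0.3282 1.0235]
Step 6: x=[6.6778 13.9289] v=[0.1211 0.4903]
Step 7: x=[7.0250 13.8613] v=[0.6944 -0.1353]
Step 8: x=[7.2779 13.5846] v=[0.5057 -0.5535]
Max displacement = 1.9289

Answer: 1.9289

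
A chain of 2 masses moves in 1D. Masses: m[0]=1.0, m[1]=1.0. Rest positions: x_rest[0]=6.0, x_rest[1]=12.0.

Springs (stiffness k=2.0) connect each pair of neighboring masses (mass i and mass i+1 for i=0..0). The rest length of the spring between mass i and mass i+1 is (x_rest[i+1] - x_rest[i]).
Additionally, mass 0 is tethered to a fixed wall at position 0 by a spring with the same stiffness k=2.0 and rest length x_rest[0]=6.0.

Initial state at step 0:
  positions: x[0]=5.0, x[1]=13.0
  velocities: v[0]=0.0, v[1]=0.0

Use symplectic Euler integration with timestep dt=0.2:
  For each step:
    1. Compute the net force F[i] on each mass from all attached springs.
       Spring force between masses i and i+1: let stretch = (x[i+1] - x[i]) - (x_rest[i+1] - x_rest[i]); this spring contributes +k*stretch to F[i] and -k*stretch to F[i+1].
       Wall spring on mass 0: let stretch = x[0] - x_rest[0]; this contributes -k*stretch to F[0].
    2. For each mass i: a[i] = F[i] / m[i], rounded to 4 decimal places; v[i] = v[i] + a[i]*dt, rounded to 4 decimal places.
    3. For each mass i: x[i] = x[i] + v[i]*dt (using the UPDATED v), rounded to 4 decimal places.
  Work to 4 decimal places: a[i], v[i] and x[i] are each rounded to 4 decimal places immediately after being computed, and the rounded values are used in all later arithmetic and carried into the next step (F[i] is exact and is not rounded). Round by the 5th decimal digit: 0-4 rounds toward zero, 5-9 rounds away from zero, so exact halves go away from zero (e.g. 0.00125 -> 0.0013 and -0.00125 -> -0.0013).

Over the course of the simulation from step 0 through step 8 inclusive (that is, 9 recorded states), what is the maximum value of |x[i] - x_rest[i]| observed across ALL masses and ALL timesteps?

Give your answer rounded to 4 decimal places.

Step 0: x=[5.0000 13.0000] v=[0.0000 0.0000]
Step 1: x=[5.2400 12.8400] v=[1.2000 -0.8000]
Step 2: x=[5.6688 12.5520] v=[2.1440 -1.4400]
Step 3: x=[6.1948 12.1933] v=[2.6298 -1.7933]
Step 4: x=[6.7051 11.8348] v=[2.5513 -1.7927]
Step 5: x=[7.0893 11.5459] v=[1.9211 -1.4446]
Step 6: x=[7.2629 11.3805] v=[0.8680 -0.8272]
Step 7: x=[7.1849 11.3657] v=[-0.3901 -0.0742]
Step 8: x=[6.8666 11.4964] v=[-1.5917 0.6535]
Max displacement = 1.2629

Answer: 1.2629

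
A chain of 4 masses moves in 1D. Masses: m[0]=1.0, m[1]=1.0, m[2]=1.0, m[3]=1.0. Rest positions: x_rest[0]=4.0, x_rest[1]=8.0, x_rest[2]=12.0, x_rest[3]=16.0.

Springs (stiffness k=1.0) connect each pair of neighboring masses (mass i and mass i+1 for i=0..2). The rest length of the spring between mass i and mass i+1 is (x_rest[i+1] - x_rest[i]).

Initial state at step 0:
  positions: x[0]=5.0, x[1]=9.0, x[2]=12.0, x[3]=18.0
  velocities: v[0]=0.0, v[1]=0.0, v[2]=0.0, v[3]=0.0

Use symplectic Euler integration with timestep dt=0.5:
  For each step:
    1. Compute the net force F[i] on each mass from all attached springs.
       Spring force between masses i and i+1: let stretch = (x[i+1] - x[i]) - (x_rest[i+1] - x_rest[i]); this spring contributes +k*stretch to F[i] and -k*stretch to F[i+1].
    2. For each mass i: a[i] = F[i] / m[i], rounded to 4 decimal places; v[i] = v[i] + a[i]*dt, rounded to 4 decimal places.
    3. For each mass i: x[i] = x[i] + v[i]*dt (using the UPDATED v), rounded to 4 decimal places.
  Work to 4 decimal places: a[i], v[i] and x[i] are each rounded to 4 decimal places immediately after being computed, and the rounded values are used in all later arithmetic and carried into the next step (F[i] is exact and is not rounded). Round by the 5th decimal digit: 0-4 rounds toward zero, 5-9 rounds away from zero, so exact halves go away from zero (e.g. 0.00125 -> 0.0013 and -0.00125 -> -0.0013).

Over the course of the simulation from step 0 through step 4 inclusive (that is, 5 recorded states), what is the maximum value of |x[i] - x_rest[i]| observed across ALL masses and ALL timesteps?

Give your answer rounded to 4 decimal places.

Step 0: x=[5.0000 9.0000 12.0000 18.0000] v=[0.0000 0.0000 0.0000 0.0000]
Step 1: x=[5.0000 8.7500 12.7500 17.5000] v=[0.0000 -0.5000 1.5000 -1.0000]
Step 2: x=[4.9375 8.5625 13.6875 16.8125] v=[-0.1250 -0.3750 1.8750 -1.3750]
Step 3: x=[4.7813 8.7500 14.1250 16.3438] v=[-0.3125 0.3750 0.8750 -0.9375]
Step 4: x=[4.6172 9.2891 13.7735 16.3204] v=[-0.3282 1.0782 -0.7031 -0.0469]
Max displacement = 2.1250

Answer: 2.1250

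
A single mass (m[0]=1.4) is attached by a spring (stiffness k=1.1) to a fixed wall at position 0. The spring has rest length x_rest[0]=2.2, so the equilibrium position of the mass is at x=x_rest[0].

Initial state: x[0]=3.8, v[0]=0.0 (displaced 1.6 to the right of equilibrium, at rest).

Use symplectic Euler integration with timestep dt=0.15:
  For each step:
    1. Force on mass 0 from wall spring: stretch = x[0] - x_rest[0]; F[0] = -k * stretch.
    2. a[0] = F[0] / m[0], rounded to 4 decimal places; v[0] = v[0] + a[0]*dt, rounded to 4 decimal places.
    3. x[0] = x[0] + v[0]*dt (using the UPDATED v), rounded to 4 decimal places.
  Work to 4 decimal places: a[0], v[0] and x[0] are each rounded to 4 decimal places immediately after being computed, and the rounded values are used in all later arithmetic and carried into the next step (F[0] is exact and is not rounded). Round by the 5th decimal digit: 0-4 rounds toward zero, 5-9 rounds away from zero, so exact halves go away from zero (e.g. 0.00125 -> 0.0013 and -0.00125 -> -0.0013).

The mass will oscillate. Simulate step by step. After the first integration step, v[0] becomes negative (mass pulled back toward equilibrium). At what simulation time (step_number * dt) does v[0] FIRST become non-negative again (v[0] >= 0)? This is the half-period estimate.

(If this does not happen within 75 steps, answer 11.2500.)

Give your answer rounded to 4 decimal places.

Step 0: x=[3.8000] v=[0.0000]
Step 1: x=[3.7717] v=[-0.1886]
Step 2: x=[3.7156] v=[-0.3738]
Step 3: x=[3.6327] v=[-0.5524]
Step 4: x=[3.5245] v=[-0.7213]
Step 5: x=[3.3929] v=[-0.8774]
Step 6: x=[3.2402] v=[-1.0180]
Step 7: x=[3.0691] v=[-1.1406]
Step 8: x=[2.8827] v=[-1.2430]
Step 9: x=[2.6842] v=[-1.3235]
Step 10: x=[2.4771] v=[-1.3806]
Step 11: x=[2.2651] v=[-1.4133]
Step 12: x=[2.0520] v=[-1.4210]
Step 13: x=[1.8415] v=[-1.4036]
Step 14: x=[1.6373] v=[-1.3613]
Step 15: x=[1.4431] v=[-1.2950]
Step 16: x=[1.2622] v=[-1.2058]
Step 17: x=[1.0979] v=[-1.0953]
Step 18: x=[0.9531] v=[-0.9654]
Step 19: x=[0.8303] v=[-0.8184]
Step 20: x=[0.7318] v=[-0.6570]
Step 21: x=[0.6592] v=[-0.4840]
Step 22: x=[0.6138] v=[-0.3024]
Step 23: x=[0.5965] v=[-0.1155]
Step 24: x=[0.6075] v=[0.0735]
First v>=0 after going negative at step 24, time=3.6000

Answer: 3.6000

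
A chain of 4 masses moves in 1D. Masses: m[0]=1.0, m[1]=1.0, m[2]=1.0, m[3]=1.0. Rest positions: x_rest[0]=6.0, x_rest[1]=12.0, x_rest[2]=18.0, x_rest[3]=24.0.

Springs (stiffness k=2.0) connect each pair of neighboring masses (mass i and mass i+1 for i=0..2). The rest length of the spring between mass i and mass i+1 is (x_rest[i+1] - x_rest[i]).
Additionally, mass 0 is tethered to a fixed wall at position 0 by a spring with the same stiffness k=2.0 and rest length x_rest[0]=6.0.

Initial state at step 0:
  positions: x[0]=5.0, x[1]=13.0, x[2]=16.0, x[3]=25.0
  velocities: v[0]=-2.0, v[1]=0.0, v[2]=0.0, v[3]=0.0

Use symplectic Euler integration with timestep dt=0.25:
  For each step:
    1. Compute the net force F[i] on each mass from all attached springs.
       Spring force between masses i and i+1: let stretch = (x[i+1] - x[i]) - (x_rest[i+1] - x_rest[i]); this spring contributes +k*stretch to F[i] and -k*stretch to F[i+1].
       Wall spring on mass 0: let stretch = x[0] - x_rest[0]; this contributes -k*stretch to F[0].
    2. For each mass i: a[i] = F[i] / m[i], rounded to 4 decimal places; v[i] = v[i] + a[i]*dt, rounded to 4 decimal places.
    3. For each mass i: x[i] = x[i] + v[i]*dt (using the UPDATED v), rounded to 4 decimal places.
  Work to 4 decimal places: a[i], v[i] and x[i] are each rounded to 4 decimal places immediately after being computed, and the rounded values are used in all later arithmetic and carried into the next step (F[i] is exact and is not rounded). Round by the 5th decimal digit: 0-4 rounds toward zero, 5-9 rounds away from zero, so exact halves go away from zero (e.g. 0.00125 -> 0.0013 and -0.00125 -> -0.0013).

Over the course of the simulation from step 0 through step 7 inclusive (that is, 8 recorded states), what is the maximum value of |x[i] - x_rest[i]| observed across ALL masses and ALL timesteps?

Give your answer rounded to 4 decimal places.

Step 0: x=[5.0000 13.0000 16.0000 25.0000] v=[-2.0000 0.0000 0.0000 0.0000]
Step 1: x=[4.8750 12.3750 16.7500 24.6250] v=[-0.5000 -2.5000 3.0000 -1.5000]
Step 2: x=[5.0781 11.3594 17.9375 24.0156] v=[0.8125 -4.0625 4.7500 -2.4375]
Step 3: x=[5.4316 10.3809 19.0625 23.3965] v=[1.4141 -3.9141 4.5000 -2.4766]
Step 4: x=[5.7249 9.8689 19.6441 22.9856] v=[1.1730 -2.0480 2.3262 -1.6436]
Step 5: x=[5.8206 10.0608 19.4214 22.9070] v=[0.3826 0.7676 -0.8907 -0.3144]
Step 6: x=[5.7187 10.8928 18.4644 23.1427] v=[-0.4076 3.3278 -3.8282 0.9428]
Step 7: x=[5.5487 12.0245 17.1457 23.5436] v=[-0.6799 4.5266 -5.2749 1.6037]
Max displacement = 2.1311

Answer: 2.1311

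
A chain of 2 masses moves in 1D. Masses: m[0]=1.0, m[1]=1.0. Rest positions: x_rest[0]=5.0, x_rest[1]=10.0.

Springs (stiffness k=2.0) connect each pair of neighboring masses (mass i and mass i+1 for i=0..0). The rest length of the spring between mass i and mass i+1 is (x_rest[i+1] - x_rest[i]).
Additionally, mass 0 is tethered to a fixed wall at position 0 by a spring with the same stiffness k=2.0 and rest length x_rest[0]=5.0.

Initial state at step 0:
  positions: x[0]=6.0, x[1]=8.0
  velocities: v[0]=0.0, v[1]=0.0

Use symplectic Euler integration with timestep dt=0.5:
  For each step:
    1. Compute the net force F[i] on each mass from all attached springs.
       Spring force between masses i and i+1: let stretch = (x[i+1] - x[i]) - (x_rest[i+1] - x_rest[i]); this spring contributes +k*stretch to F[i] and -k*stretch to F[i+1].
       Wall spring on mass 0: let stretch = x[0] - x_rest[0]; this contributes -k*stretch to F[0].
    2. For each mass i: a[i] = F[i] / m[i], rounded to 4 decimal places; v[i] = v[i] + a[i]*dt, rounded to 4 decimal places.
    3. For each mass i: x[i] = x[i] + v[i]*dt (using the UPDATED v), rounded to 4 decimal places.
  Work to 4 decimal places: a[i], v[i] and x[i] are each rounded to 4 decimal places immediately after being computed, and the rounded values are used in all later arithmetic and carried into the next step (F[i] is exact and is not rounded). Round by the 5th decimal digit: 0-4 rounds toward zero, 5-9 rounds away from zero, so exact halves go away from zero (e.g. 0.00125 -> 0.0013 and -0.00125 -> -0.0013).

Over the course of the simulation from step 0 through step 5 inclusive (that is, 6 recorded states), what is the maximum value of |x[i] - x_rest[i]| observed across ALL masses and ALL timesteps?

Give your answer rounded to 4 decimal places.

Step 0: x=[6.0000 8.0000] v=[0.0000 0.0000]
Step 1: x=[4.0000 9.5000] v=[-4.0000 3.0000]
Step 2: x=[2.7500 10.7500] v=[-2.5000 2.5000]
Step 3: x=[4.1250 10.5000] v=[2.7500 -0.5000]
Step 4: x=[6.6250 9.5625] v=[5.0000 -1.8750]
Step 5: x=[7.2813 9.6563] v=[1.3125 0.1875]
Max displacement = 2.2813

Answer: 2.2813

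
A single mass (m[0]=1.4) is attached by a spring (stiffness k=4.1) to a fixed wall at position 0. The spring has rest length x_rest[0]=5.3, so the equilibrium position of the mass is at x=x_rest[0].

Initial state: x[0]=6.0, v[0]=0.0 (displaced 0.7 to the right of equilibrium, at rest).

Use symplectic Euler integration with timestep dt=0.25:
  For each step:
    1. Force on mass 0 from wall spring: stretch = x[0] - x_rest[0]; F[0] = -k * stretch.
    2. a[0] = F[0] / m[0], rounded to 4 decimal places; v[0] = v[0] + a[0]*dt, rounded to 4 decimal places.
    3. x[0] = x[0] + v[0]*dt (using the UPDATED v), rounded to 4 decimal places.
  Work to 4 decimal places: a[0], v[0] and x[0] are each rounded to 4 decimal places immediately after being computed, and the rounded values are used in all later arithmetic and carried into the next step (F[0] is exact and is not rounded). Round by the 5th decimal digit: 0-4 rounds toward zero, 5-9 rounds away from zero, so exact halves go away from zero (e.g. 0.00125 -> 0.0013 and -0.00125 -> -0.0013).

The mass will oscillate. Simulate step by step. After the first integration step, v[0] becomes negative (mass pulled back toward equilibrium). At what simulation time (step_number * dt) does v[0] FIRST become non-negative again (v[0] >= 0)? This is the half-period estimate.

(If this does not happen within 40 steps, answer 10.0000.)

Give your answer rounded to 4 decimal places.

Answer: 2.0000

Derivation:
Step 0: x=[6.0000] v=[0.0000]
Step 1: x=[5.8719] v=[-0.5125]
Step 2: x=[5.6391] v=[-0.9312]
Step 3: x=[5.3442] v=[-1.1795]
Step 4: x=[5.0412] v=[-1.2119]
Step 5: x=[4.7856] v=[-1.0224]
Step 6: x=[4.6242] v=[-0.6458]
Step 7: x=[4.5865] v=[-0.1510]
Step 8: x=[4.6794] v=[0.3714]
First v>=0 after going negative at step 8, time=2.0000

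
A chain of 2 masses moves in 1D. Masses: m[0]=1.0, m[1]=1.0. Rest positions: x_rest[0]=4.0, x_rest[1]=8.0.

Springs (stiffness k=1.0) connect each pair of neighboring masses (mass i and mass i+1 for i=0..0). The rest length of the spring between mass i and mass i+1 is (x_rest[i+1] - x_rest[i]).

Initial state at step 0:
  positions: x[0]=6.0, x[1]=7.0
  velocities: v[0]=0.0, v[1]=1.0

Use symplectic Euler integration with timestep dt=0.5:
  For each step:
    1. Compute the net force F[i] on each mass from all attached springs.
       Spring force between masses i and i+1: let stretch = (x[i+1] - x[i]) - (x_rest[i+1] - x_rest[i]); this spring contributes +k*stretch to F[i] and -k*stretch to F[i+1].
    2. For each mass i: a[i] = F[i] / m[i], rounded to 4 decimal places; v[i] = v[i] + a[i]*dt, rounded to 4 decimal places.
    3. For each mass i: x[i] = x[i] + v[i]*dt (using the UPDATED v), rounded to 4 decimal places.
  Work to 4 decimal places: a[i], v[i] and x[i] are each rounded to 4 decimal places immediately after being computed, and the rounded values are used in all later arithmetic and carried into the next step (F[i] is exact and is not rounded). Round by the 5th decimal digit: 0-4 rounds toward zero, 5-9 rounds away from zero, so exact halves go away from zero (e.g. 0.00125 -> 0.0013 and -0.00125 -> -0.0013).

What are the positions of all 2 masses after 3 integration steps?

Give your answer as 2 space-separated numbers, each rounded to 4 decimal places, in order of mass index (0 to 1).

Step 0: x=[6.0000 7.0000] v=[0.0000 1.0000]
Step 1: x=[5.2500 8.2500] v=[-1.5000 2.5000]
Step 2: x=[4.2500 9.7500] v=[-2.0000 3.0000]
Step 3: x=[3.6250 10.8750] v=[-1.2500 2.2500]

Answer: 3.6250 10.8750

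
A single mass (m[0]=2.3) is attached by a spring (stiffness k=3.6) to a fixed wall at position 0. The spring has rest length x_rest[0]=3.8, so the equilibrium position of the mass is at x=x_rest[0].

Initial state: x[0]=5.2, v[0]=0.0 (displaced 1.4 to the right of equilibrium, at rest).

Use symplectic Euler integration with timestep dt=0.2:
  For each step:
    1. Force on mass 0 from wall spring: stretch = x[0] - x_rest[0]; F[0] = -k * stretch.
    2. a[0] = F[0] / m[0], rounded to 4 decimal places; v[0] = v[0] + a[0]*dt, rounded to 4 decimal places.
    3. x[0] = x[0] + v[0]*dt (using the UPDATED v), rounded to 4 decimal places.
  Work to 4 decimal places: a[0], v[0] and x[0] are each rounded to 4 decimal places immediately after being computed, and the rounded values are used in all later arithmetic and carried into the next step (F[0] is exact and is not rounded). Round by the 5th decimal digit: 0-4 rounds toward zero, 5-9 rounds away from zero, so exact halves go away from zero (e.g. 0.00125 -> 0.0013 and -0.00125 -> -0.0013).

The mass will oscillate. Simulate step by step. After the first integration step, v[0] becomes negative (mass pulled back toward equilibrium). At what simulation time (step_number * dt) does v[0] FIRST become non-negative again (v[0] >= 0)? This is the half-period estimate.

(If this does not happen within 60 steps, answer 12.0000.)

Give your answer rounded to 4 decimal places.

Answer: 2.6000

Derivation:
Step 0: x=[5.2000] v=[0.0000]
Step 1: x=[5.1123] v=[-0.4383]
Step 2: x=[4.9425] v=[-0.8491]
Step 3: x=[4.7011] v=[-1.2068]
Step 4: x=[4.4033] v=[-1.4889]
Step 5: x=[4.0677] v=[-1.6778]
Step 6: x=[3.7154] v=[-1.7616]
Step 7: x=[3.3684] v=[-1.7351]
Step 8: x=[3.0484] v=[-1.6000]
Step 9: x=[2.7755] v=[-1.3647]
Step 10: x=[2.5667] v=[-1.0440]
Step 11: x=[2.4351] v=[-0.6579]
Step 12: x=[2.3890] v=[-0.2306]
Step 13: x=[2.4312] v=[0.2111]
First v>=0 after going negative at step 13, time=2.6000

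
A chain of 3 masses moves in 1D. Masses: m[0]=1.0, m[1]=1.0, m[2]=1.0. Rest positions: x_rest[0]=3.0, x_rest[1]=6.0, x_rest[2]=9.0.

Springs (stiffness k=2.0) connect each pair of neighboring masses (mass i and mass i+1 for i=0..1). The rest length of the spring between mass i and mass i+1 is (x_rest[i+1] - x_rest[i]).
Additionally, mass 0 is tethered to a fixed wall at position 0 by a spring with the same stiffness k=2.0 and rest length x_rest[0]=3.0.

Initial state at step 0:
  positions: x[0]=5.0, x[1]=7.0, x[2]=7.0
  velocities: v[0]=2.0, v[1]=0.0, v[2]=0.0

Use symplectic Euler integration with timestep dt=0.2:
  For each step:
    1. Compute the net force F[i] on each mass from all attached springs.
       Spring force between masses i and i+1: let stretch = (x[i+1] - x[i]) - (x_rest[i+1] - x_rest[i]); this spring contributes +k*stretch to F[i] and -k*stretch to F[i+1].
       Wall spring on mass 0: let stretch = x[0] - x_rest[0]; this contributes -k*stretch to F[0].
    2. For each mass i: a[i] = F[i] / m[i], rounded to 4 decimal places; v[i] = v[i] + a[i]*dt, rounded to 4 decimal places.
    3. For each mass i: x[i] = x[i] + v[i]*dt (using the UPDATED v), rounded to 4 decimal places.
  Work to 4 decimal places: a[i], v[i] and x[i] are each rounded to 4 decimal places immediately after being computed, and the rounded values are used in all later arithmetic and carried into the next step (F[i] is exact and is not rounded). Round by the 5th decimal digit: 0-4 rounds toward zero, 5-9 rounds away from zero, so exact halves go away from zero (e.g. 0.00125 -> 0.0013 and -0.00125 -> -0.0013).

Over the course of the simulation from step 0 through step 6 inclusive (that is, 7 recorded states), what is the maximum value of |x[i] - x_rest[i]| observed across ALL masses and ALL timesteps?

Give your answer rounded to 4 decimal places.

Answer: 2.1600

Derivation:
Step 0: x=[5.0000 7.0000 7.0000] v=[2.0000 0.0000 0.0000]
Step 1: x=[5.1600 6.8400 7.2400] v=[0.8000 -0.8000 1.2000]
Step 2: x=[5.0416 6.5776 7.6880] v=[-0.5920 -1.3120 2.2400]
Step 3: x=[4.6428 6.2812 8.2872] v=[-1.9942 -1.4822 2.9958]
Step 4: x=[4.0036 6.0142 8.9659] v=[-3.1960 -1.3352 3.3934]
Step 5: x=[3.2050 5.8224 9.6484] v=[-3.9932 -0.9588 3.4127]
Step 6: x=[2.3594 5.7273 10.2649] v=[-4.2282 -0.4754 3.0823]
Max displacement = 2.1600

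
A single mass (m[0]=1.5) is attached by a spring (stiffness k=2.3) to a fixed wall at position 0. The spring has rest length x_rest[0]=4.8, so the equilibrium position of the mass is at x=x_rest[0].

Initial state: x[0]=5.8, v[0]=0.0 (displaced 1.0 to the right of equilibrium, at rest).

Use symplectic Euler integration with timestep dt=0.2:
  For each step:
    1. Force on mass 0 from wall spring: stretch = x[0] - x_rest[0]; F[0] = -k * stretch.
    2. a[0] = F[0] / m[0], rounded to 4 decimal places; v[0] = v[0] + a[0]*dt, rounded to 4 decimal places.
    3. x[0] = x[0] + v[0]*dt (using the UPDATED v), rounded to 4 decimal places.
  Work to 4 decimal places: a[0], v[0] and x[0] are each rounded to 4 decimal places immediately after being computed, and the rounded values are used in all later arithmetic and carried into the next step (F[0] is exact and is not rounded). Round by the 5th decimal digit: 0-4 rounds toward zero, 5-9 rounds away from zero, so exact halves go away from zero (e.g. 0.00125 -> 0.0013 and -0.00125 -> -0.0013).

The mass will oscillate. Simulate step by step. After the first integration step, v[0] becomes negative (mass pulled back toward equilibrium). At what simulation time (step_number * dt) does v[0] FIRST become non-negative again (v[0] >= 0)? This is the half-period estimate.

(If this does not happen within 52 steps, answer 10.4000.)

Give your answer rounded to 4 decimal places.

Answer: 2.6000

Derivation:
Step 0: x=[5.8000] v=[0.0000]
Step 1: x=[5.7387] v=[-0.3067]
Step 2: x=[5.6198] v=[-0.5946]
Step 3: x=[5.4506] v=[-0.8460]
Step 4: x=[5.2415] v=[-1.0455]
Step 5: x=[5.0053] v=[-1.1809]
Step 6: x=[4.7565] v=[-1.2439]
Step 7: x=[4.5104] v=[-1.2306]
Step 8: x=[4.2820] v=[-1.1418]
Step 9: x=[4.0854] v=[-0.9829]
Step 10: x=[3.9326] v=[-0.7638]
Step 11: x=[3.8330] v=[-0.4978]
Step 12: x=[3.7927] v=[-0.2013]
Step 13: x=[3.8142] v=[0.1076]
First v>=0 after going negative at step 13, time=2.6000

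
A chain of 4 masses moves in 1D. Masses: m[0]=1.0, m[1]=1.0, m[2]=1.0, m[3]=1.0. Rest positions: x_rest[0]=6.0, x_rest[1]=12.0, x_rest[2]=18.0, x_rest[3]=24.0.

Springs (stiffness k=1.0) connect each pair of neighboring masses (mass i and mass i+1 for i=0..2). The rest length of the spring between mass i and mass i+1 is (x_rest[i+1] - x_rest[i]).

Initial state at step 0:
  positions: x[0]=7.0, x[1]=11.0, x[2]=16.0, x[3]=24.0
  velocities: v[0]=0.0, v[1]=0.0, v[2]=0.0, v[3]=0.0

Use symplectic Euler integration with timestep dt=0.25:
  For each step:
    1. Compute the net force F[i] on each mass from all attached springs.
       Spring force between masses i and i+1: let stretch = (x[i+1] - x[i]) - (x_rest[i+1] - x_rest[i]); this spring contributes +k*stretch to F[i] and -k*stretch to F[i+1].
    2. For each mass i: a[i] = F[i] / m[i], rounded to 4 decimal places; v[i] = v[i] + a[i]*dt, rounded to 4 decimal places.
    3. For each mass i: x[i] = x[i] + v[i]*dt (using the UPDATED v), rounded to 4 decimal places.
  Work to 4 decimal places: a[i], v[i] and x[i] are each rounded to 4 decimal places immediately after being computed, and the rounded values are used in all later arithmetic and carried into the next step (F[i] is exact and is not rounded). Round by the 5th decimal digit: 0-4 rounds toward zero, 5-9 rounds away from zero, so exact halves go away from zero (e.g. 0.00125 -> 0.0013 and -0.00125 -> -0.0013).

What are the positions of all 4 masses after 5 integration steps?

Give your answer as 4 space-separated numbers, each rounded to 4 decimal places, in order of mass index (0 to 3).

Answer: 5.5081 11.7896 17.9718 22.7306

Derivation:
Step 0: x=[7.0000 11.0000 16.0000 24.0000] v=[0.0000 0.0000 0.0000 0.0000]
Step 1: x=[6.8750 11.0625 16.1875 23.8750] v=[-0.5000 0.2500 0.7500 -0.5000]
Step 2: x=[6.6367 11.1836 16.5352 23.6445] v=[-0.9531 0.4844 1.3906 -0.9219]
Step 3: x=[6.3076 11.3550 16.9927 23.3447] v=[-1.3164 0.6856 1.8300 -1.1992]
Step 4: x=[5.9190 11.5633 17.4949 23.0229] v=[-1.5546 0.8332 2.0086 -1.2872]
Step 5: x=[5.5081 11.7896 17.9718 22.7306] v=[-1.6435 0.9050 1.9077 -1.1692]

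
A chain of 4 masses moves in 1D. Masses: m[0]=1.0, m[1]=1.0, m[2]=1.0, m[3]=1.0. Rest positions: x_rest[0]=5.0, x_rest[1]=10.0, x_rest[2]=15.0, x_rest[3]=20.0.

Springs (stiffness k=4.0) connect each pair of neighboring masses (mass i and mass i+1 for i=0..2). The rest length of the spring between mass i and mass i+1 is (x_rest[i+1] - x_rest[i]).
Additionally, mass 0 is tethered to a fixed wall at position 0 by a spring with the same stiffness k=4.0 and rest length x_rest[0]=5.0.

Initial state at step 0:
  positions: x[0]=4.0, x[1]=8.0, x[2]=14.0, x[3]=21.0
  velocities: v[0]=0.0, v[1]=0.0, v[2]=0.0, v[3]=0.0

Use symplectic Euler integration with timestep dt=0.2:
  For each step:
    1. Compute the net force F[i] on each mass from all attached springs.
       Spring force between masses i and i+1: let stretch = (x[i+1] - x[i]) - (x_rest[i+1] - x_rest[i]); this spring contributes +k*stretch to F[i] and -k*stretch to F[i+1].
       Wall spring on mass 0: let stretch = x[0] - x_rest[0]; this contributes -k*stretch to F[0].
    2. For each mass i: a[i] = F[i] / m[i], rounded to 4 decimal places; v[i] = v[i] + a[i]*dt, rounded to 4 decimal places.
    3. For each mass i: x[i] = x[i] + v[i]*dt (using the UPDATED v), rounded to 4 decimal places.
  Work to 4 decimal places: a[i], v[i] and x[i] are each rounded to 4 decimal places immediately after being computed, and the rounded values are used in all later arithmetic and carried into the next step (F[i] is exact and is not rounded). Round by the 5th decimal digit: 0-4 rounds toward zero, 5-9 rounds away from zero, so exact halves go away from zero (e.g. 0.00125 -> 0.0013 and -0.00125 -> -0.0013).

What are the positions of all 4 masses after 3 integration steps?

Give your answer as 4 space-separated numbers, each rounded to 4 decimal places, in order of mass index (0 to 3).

Answer: 4.2273 9.5606 14.7204 19.4435

Derivation:
Step 0: x=[4.0000 8.0000 14.0000 21.0000] v=[0.0000 0.0000 0.0000 0.0000]
Step 1: x=[4.0000 8.3200 14.1600 20.6800] v=[0.0000 1.6000 0.8000 -1.6000]
Step 2: x=[4.0512 8.8832 14.4288 20.1168] v=[0.2560 2.8160 1.3440 -2.8160]
Step 3: x=[4.2273 9.5606 14.7204 19.4435] v=[0.8806 3.3869 1.4579 -3.3664]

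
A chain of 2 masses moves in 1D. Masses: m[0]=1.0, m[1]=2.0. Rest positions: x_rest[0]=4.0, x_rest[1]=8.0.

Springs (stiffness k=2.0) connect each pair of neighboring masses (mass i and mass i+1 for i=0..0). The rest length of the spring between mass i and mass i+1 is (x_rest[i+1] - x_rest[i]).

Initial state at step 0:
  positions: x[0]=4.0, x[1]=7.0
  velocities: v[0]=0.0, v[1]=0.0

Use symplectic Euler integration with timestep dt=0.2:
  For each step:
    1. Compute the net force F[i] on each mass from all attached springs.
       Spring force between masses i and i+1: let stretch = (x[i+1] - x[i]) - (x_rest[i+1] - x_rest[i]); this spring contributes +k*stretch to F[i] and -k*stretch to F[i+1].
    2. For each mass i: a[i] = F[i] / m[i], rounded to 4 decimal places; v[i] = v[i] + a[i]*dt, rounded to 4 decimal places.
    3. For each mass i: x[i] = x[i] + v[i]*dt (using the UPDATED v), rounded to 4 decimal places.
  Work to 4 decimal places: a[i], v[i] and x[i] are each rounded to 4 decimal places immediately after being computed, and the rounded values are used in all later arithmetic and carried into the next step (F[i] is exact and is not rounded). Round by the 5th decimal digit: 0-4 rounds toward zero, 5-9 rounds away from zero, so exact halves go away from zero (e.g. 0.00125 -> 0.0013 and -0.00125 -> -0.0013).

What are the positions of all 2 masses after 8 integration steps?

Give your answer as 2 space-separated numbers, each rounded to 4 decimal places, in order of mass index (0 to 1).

Answer: 2.6675 7.6661

Derivation:
Step 0: x=[4.0000 7.0000] v=[0.0000 0.0000]
Step 1: x=[3.9200 7.0400] v=[-0.4000 0.2000]
Step 2: x=[3.7696 7.1152] v=[-0.7520 0.3760]
Step 3: x=[3.5668 7.2166] v=[-1.0138 0.5069]
Step 4: x=[3.3360 7.3320] v=[-1.1539 0.5769]
Step 5: x=[3.1049 7.4475] v=[-1.1555 0.5777]
Step 6: x=[2.9012 7.5493] v=[-1.0185 0.5092]
Step 7: x=[2.7493 7.6252] v=[-0.7593 0.3796]
Step 8: x=[2.6675 7.6661] v=[-0.4089 0.2044]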